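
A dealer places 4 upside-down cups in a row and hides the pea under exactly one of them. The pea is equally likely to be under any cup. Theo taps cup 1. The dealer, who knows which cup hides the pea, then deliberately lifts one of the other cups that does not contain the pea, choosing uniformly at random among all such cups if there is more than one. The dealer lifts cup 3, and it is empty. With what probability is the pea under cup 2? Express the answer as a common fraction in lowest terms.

Consider each possible location of the pea in turn.
If it is under cup 1 (prior 1/4): the dealer has 3 equally likely choices, so probability 1/3; weight (1/4)·(1/3) = 1/12.
If it is under either of cups 2 and 4 (prior 1/4 each): the dealer has 2 equally likely choices, so probability 1/2; weight (1/4)·(1/2) = 1/8 each.
If it is under cup 3 (prior 1/4): the dealer opened cup 3, so this case is ruled out; weight (1/4)·0 = 0.
The weights sum to 1/3.
So P(the pea under cup 2 | the dealer opened cup 3) = (1/8) / (1/3) = 3/8.

3/8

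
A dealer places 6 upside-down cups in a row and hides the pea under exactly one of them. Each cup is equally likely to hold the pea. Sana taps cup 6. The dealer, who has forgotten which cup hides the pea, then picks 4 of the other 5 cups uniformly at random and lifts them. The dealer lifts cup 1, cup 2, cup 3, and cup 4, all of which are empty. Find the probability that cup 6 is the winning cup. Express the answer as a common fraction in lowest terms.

1/2

Apply Bayes' rule, conditioning on where the pea actually is.
If it is under any of cups 1, 2, 3, and 4 (prior 1/6 each): that cup was opened and seen not to hold the prize — ruled out; weight (1/6)·0 = 0 each.
If it is under either of cups 5 and 6 (prior 1/6 each): the dealer picks exactly this set with probability 1/5 regardless, and none is the prize; weight (1/6)·(1/5) = 1/30 each.
The weights sum to 1/15.
So P(the pea under cup 6 | the dealer opened cup 1, cup 2, cup 3, and cup 4) = (1/30) / (1/15) = 1/2.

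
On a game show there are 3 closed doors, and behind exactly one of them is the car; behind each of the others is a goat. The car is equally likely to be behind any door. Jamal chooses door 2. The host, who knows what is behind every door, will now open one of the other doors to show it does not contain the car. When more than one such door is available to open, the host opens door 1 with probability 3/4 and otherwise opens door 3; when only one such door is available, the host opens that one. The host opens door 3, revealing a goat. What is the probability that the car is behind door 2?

1/5

Condition on the true location of the car.
If it is behind door 1 (prior 1/3): only door 3 is available, probability 1; weight (1/3)·1 = 1/3.
If it is behind door 2 (prior 1/3): door 1 is available but not opened, probability 1/4; weight (1/3)·(1/4) = 1/12.
If it is behind door 3 (prior 1/3): the host opened door 3, so this case is ruled out; weight (1/3)·0 = 0.
The weights sum to 5/12.
So P(the car behind door 2 | the host opened door 3) = (1/12) / (5/12) = 1/5.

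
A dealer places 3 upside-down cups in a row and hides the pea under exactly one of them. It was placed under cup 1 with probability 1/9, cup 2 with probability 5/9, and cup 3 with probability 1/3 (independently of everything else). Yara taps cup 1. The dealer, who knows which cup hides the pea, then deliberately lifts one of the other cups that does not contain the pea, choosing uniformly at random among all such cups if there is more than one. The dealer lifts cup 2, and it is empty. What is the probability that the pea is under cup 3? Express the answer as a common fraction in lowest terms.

Condition on the true location of the pea.
If it is under cup 1 (prior 1/9): the dealer has 2 equally likely choices, so probability 1/2; weight (1/9)·(1/2) = 1/18.
If it is under cup 2 (prior 5/9): the dealer opened cup 2, so this case is ruled out; weight (5/9)·0 = 0.
If it is under cup 3 (prior 1/3): the dealer has no choice, probability 1; weight (1/3)·1 = 1/3.
The weights sum to 7/18.
So P(the pea under cup 3 | the dealer opened cup 2) = (1/3) / (7/18) = 6/7.

6/7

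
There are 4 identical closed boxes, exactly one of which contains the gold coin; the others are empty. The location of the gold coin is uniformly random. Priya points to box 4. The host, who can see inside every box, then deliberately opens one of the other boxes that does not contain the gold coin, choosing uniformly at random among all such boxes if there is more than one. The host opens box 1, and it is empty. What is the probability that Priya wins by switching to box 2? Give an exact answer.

3/8

Condition on the true location of the gold coin.
If it is in box 1 (prior 1/4): the host opened box 1, so this case is ruled out; weight (1/4)·0 = 0.
If it is in either of boxes 2 and 3 (prior 1/4 each): the host has 2 equally likely choices, so probability 1/2; weight (1/4)·(1/2) = 1/8 each.
If it is in box 4 (prior 1/4): the host has 3 equally likely choices, so probability 1/3; weight (1/4)·(1/3) = 1/12.
The weights sum to 1/3.
So P(the gold coin in box 2 | the host opened box 1) = (1/8) / (1/3) = 3/8.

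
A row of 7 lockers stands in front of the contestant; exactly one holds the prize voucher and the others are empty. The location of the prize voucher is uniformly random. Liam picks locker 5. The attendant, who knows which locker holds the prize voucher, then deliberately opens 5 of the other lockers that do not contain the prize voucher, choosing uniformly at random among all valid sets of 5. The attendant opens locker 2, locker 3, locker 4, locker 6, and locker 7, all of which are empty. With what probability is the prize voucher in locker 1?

Consider each possible location of the prize voucher in turn.
If it is in locker 1 (prior 1/7): the attendant has no choice, probability 1; weight (1/7)·1 = 1/7.
If it is in any of lockers 2, 3, 4, 6, and 7 (prior 1/7 each): that locker was opened and seen not to hold the prize — ruled out; weight (1/7)·0 = 0 each.
If it is in locker 5 (prior 1/7): the attendant has 6 equally likely choices, so probability 1/6; weight (1/7)·(1/6) = 1/42.
The weights sum to 1/6.
So P(the prize voucher in locker 1 | the attendant opened locker 2, locker 3, locker 4, locker 6, and locker 7) = (1/7) / (1/6) = 6/7.

6/7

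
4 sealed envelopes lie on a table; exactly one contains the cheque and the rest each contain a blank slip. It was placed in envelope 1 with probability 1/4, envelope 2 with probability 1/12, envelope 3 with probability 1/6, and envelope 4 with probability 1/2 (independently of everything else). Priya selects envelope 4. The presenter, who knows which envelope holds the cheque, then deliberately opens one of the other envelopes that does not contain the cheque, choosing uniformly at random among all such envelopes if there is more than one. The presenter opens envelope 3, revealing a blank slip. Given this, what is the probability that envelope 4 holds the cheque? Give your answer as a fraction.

Condition on the true location of the cheque.
If it is in envelope 1 (prior 1/4): the presenter has 2 equally likely choices, so probability 1/2; weight (1/4)·(1/2) = 1/8.
If it is in envelope 2 (prior 1/12): the presenter has 2 equally likely choices, so probability 1/2; weight (1/12)·(1/2) = 1/24.
If it is in envelope 3 (prior 1/6): the presenter opened envelope 3, so this case is ruled out; weight (1/6)·0 = 0.
If it is in envelope 4 (prior 1/2): the presenter has 3 equally likely choices, so probability 1/3; weight (1/2)·(1/3) = 1/6.
The weights sum to 1/3.
So P(the cheque in envelope 4 | the presenter opened envelope 3) = (1/6) / (1/3) = 1/2.

1/2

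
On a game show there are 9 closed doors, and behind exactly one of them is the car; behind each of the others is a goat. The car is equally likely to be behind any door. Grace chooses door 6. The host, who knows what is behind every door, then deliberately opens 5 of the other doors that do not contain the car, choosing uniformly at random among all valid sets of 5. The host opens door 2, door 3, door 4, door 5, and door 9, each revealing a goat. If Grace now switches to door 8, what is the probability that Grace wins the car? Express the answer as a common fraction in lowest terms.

8/27

Condition on the true location of the car.
If it is behind any of doors 1, 7, and 8 (prior 1/9 each): the host has 21 equally likely choices, so probability 1/21; weight (1/9)·(1/21) = 1/189 each.
If it is behind any of doors 2, 3, 4, 5, and 9 (prior 1/9 each): that door was opened and seen not to hold the prize — ruled out; weight (1/9)·0 = 0 each.
If it is behind door 6 (prior 1/9): the host has 56 equally likely choices, so probability 1/56; weight (1/9)·(1/56) = 1/504.
The weights sum to 1/56.
So P(the car behind door 8 | the host opened door 2, door 3, door 4, door 5, and door 9) = (1/189) / (1/56) = 8/27.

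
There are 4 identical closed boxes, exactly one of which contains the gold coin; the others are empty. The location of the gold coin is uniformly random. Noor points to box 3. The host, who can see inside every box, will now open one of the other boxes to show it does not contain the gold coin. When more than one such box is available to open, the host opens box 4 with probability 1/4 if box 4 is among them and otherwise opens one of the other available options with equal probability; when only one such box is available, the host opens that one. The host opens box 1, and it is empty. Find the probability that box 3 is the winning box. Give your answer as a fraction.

Apply Bayes' rule, conditioning on where the gold coin actually is.
If it is in box 1 (prior 1/4): the host opened box 1, so this case is ruled out; weight (1/4)·0 = 0.
If it is in box 2 (prior 1/4): box 4 is available but not opened, probability 3/4; weight (1/4)·(3/4) = 3/16.
If it is in box 3 (prior 1/4): box 4 is available but not opened; box 1 gets probability (1 − 1/4)/2 = 3/8; weight (1/4)·(3/8) = 3/32.
If it is in box 4 (prior 1/4): box 4 holds the prize so is unavailable; the host chooses uniformly among the 2 others, probability 1/2; weight (1/4)·(1/2) = 1/8.
The weights sum to 13/32.
So P(the gold coin in box 3 | the host opened box 1) = (3/32) / (13/32) = 3/13.

3/13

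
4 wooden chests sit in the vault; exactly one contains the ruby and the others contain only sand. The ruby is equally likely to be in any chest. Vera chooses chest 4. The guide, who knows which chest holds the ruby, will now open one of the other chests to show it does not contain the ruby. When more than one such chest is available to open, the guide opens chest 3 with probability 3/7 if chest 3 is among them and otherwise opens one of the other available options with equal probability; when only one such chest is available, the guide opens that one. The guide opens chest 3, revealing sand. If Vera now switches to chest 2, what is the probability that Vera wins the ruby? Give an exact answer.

1/3

Consider each possible location of the ruby in turn.
If it is in any of chests 1, 2, and 4 (prior 1/4 each): chest 3 is available, opened with probability 3/7; weight (1/4)·(3/7) = 3/28 each.
If it is in chest 3 (prior 1/4): the guide opened chest 3, so this case is ruled out; weight (1/4)·0 = 0.
The weights sum to 9/28.
So P(the ruby in chest 2 | the guide opened chest 3) = (3/28) / (9/28) = 1/3.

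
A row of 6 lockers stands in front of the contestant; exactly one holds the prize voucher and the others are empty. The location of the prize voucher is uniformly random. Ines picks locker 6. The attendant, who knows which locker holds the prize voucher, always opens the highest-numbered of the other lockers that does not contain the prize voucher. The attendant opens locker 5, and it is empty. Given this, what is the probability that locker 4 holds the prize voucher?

Consider each possible location of the prize voucher in turn.
If it is in any of lockers 1, 2, 3, 4, and 6 (prior 1/6 each): locker 5 is the highest-numbered option available, probability 1; weight (1/6)·1 = 1/6 each.
If it is in locker 5 (prior 1/6): the attendant opened locker 5, so this case is ruled out; weight (1/6)·0 = 0.
The weights sum to 5/6.
So P(the prize voucher in locker 4 | the attendant opened locker 5) = (1/6) / (5/6) = 1/5.

1/5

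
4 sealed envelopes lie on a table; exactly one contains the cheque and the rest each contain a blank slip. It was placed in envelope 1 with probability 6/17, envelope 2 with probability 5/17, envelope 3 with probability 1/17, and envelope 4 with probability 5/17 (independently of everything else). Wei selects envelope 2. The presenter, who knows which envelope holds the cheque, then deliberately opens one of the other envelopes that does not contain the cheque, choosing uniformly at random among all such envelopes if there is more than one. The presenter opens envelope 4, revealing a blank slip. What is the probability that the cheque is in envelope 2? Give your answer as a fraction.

10/31

Condition on the true location of the cheque.
If it is in envelope 1 (prior 6/17): the presenter has 2 equally likely choices, so probability 1/2; weight (6/17)·(1/2) = 3/17.
If it is in envelope 2 (prior 5/17): the presenter has 3 equally likely choices, so probability 1/3; weight (5/17)·(1/3) = 5/51.
If it is in envelope 3 (prior 1/17): the presenter has 2 equally likely choices, so probability 1/2; weight (1/17)·(1/2) = 1/34.
If it is in envelope 4 (prior 5/17): the presenter opened envelope 4, so this case is ruled out; weight (5/17)·0 = 0.
The weights sum to 31/102.
So P(the cheque in envelope 2 | the presenter opened envelope 4) = (5/51) / (31/102) = 10/31.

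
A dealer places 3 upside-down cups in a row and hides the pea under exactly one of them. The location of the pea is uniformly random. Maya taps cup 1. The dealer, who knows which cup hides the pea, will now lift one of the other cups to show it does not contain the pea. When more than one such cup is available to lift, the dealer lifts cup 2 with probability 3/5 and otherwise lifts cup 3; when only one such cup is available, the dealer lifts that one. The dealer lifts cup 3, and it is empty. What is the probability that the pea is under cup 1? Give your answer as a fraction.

2/7

Consider each possible location of the pea in turn.
If it is under cup 1 (prior 1/3): cup 2 is available but not opened, probability 2/5; weight (1/3)·(2/5) = 2/15.
If it is under cup 2 (prior 1/3): only cup 3 is available, probability 1; weight (1/3)·1 = 1/3.
If it is under cup 3 (prior 1/3): the dealer opened cup 3, so this case is ruled out; weight (1/3)·0 = 0.
The weights sum to 7/15.
So P(the pea under cup 1 | the dealer opened cup 3) = (2/15) / (7/15) = 2/7.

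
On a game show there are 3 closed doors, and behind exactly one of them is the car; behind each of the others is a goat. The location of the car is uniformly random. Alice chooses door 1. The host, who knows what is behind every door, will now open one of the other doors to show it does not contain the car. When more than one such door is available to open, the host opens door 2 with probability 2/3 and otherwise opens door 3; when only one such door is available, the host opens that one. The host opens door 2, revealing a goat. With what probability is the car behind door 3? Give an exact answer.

Apply Bayes' rule, conditioning on where the car actually is.
If it is behind door 1 (prior 1/3): door 2 is available, opened with probability 2/3; weight (1/3)·(2/3) = 2/9.
If it is behind door 2 (prior 1/3): the host opened door 2, so this case is ruled out; weight (1/3)·0 = 0.
If it is behind door 3 (prior 1/3): only door 2 is available, probability 1; weight (1/3)·1 = 1/3.
The weights sum to 5/9.
So P(the car behind door 3 | the host opened door 2) = (1/3) / (5/9) = 3/5.

3/5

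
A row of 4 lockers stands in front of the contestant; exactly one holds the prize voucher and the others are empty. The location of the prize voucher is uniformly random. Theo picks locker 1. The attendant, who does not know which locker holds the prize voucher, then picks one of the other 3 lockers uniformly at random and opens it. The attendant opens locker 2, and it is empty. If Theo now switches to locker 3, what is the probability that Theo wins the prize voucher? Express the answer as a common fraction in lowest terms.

1/3

Because the attendant chose which locker to open without knowing where the prize voucher is, the choice is independent of the prize location. Learning that locker 2 does not hold the prize voucher simply rules out that one location and leaves the remaining 3 lockers still equally likely by symmetry.
So P(the prize voucher in locker 3) = 1/3.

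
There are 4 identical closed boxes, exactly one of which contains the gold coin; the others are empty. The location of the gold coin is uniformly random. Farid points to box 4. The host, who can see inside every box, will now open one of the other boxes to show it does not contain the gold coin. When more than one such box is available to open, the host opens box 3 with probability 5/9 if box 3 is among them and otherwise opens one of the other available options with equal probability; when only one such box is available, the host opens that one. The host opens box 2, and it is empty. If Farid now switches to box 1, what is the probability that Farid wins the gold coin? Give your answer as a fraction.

8/21

Consider each possible location of the gold coin in turn.
If it is in box 1 (prior 1/4): box 3 is available but not opened, probability 4/9; weight (1/4)·(4/9) = 1/9.
If it is in box 2 (prior 1/4): the host opened box 2, so this case is ruled out; weight (1/4)·0 = 0.
If it is in box 3 (prior 1/4): box 3 holds the prize so is unavailable; the host chooses uniformly among the 2 others, probability 1/2; weight (1/4)·(1/2) = 1/8.
If it is in box 4 (prior 1/4): box 3 is available but not opened; box 2 gets probability (1 − 5/9)/2 = 2/9; weight (1/4)·(2/9) = 1/18.
The weights sum to 7/24.
So P(the gold coin in box 1 | the host opened box 2) = (1/9) / (7/24) = 8/21.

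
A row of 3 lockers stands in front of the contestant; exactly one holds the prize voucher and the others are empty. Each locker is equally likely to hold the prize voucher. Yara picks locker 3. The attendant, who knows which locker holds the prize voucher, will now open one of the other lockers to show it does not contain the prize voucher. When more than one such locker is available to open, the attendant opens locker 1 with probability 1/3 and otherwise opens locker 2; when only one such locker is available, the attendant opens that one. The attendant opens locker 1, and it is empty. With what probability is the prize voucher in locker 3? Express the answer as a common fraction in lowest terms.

Condition on the true location of the prize voucher.
If it is in locker 1 (prior 1/3): the attendant opened locker 1, so this case is ruled out; weight (1/3)·0 = 0.
If it is in locker 2 (prior 1/3): only locker 1 is available, probability 1; weight (1/3)·1 = 1/3.
If it is in locker 3 (prior 1/3): locker 1 is available, opened with probability 1/3; weight (1/3)·(1/3) = 1/9.
The weights sum to 4/9.
So P(the prize voucher in locker 3 | the attendant opened locker 1) = (1/9) / (4/9) = 1/4.

1/4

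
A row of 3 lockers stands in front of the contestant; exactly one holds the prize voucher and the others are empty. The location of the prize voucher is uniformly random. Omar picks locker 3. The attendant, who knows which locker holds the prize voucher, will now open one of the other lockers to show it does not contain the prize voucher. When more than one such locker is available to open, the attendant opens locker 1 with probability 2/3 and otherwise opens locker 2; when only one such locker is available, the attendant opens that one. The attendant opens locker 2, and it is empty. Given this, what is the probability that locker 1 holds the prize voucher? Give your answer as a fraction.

Apply Bayes' rule, conditioning on where the prize voucher actually is.
If it is in locker 1 (prior 1/3): only locker 2 is available, probability 1; weight (1/3)·1 = 1/3.
If it is in locker 2 (prior 1/3): the attendant opened locker 2, so this case is ruled out; weight (1/3)·0 = 0.
If it is in locker 3 (prior 1/3): locker 1 is available but not opened, probability 1/3; weight (1/3)·(1/3) = 1/9.
The weights sum to 4/9.
So P(the prize voucher in locker 1 | the attendant opened locker 2) = (1/3) / (4/9) = 3/4.

3/4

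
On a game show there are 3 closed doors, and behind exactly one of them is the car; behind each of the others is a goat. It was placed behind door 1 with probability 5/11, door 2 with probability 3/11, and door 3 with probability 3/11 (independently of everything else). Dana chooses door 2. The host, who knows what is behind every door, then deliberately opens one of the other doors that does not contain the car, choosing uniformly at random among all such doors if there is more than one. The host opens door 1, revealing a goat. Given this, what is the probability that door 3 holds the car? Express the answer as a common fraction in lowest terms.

Consider each possible location of the car in turn.
If it is behind door 1 (prior 5/11): the host opened door 1, so this case is ruled out; weight (5/11)·0 = 0.
If it is behind door 2 (prior 3/11): the host has 2 equally likely choices, so probability 1/2; weight (3/11)·(1/2) = 3/22.
If it is behind door 3 (prior 3/11): the host has no choice, probability 1; weight (3/11)·1 = 3/11.
The weights sum to 9/22.
So P(the car behind door 3 | the host opened door 1) = (3/11) / (9/22) = 2/3.

2/3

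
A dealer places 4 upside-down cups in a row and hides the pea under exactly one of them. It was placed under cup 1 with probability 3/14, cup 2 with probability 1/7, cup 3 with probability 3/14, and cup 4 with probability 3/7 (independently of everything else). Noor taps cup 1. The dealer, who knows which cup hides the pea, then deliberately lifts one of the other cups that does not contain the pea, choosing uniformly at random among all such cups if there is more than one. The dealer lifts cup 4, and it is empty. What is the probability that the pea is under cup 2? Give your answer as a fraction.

2/7

Consider each possible location of the pea in turn.
If it is under cup 1 (prior 3/14): the dealer has 3 equally likely choices, so probability 1/3; weight (3/14)·(1/3) = 1/14.
If it is under cup 2 (prior 1/7): the dealer has 2 equally likely choices, so probability 1/2; weight (1/7)·(1/2) = 1/14.
If it is under cup 3 (prior 3/14): the dealer has 2 equally likely choices, so probability 1/2; weight (3/14)·(1/2) = 3/28.
If it is under cup 4 (prior 3/7): the dealer opened cup 4, so this case is ruled out; weight (3/7)·0 = 0.
The weights sum to 1/4.
So P(the pea under cup 2 | the dealer opened cup 4) = (1/14) / (1/4) = 2/7.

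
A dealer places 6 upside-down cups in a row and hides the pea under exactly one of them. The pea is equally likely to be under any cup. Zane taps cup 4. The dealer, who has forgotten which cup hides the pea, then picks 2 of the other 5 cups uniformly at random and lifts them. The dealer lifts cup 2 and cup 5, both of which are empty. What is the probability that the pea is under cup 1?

1/4

Condition on the true location of the pea.
If it is under any of cups 1, 3, 4, and 6 (prior 1/6 each): the dealer picks exactly this set with probability 1/10 regardless, and none is the prize; weight (1/6)·(1/10) = 1/60 each.
If it is under either of cups 2 and 5 (prior 1/6 each): that cup was opened and seen not to hold the prize — ruled out; weight (1/6)·0 = 0 each.
The weights sum to 1/15.
So P(the pea under cup 1 | the dealer opened cup 2 and cup 5) = (1/60) / (1/15) = 1/4.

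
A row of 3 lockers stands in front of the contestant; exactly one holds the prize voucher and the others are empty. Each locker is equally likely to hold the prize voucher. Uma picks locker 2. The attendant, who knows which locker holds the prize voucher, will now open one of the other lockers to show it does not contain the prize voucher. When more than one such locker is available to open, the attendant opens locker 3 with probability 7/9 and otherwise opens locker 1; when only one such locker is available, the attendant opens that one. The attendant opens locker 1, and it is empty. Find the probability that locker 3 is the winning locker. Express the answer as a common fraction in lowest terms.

9/11

Apply Bayes' rule, conditioning on where the prize voucher actually is.
If it is in locker 1 (prior 1/3): the attendant opened locker 1, so this case is ruled out; weight (1/3)·0 = 0.
If it is in locker 2 (prior 1/3): locker 3 is available but not opened, probability 2/9; weight (1/3)·(2/9) = 2/27.
If it is in locker 3 (prior 1/3): only locker 1 is available, probability 1; weight (1/3)·1 = 1/3.
The weights sum to 11/27.
So P(the prize voucher in locker 3 | the attendant opened locker 1) = (1/3) / (11/27) = 9/11.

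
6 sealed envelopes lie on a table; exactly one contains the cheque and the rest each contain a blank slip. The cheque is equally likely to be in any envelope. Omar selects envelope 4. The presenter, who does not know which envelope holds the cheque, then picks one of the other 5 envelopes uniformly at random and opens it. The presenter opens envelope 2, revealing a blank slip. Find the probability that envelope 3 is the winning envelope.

1/5

Because the presenter chose which envelope to open without knowing where the cheque is, the choice is independent of the prize location. Learning that envelope 2 does not hold the cheque simply rules out that one location and leaves the remaining 5 envelopes still equally likely by symmetry.
So P(the cheque in envelope 3) = 1/5.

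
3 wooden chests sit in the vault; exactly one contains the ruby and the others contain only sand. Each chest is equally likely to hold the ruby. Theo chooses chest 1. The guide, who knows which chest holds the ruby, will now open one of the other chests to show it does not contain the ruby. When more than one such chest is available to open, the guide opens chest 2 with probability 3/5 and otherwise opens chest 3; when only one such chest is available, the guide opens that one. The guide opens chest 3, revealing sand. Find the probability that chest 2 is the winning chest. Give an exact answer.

5/7

Condition on the true location of the ruby.
If it is in chest 1 (prior 1/3): chest 2 is available but not opened, probability 2/5; weight (1/3)·(2/5) = 2/15.
If it is in chest 2 (prior 1/3): only chest 3 is available, probability 1; weight (1/3)·1 = 1/3.
If it is in chest 3 (prior 1/3): the guide opened chest 3, so this case is ruled out; weight (1/3)·0 = 0.
The weights sum to 7/15.
So P(the ruby in chest 2 | the guide opened chest 3) = (1/3) / (7/15) = 5/7.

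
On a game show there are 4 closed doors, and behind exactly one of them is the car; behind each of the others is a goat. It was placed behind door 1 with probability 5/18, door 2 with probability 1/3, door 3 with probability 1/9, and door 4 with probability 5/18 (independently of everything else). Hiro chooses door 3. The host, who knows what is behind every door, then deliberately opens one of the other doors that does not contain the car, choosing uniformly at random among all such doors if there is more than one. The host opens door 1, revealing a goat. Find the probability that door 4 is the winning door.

Consider each possible location of the car in turn.
If it is behind door 1 (prior 5/18): the host opened door 1, so this case is ruled out; weight (5/18)·0 = 0.
If it is behind door 2 (prior 1/3): the host has 2 equally likely choices, so probability 1/2; weight (1/3)·(1/2) = 1/6.
If it is behind door 3 (prior 1/9): the host has 3 equally likely choices, so probability 1/3; weight (1/9)·(1/3) = 1/27.
If it is behind door 4 (prior 5/18): the host has 2 equally likely choices, so probability 1/2; weight (5/18)·(1/2) = 5/36.
The weights sum to 37/108.
So P(the car behind door 4 | the host opened door 1) = (5/36) / (37/108) = 15/37.

15/37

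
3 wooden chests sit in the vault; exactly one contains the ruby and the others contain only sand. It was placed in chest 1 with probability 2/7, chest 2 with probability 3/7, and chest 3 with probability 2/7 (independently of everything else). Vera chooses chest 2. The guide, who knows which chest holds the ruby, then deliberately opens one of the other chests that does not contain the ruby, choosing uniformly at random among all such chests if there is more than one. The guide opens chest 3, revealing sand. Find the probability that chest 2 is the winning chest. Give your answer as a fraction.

Apply Bayes' rule, conditioning on where the ruby actually is.
If it is in chest 1 (prior 2/7): the guide has no choice, probability 1; weight (2/7)·1 = 2/7.
If it is in chest 2 (prior 3/7): the guide has 2 equally likely choices, so probability 1/2; weight (3/7)·(1/2) = 3/14.
If it is in chest 3 (prior 2/7): the guide opened chest 3, so this case is ruled out; weight (2/7)·0 = 0.
The weights sum to 1/2.
So P(the ruby in chest 2 | the guide opened chest 3) = (3/14) / (1/2) = 3/7.

3/7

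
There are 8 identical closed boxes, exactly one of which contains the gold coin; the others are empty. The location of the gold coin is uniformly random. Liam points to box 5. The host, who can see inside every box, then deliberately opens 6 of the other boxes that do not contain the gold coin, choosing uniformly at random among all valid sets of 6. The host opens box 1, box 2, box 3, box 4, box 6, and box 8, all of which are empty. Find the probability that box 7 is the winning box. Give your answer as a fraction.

Consider each possible location of the gold coin in turn.
If it is in any of boxes 1, 2, 3, 4, 6, and 8 (prior 1/8 each): that box was opened and seen not to hold the prize — ruled out; weight (1/8)·0 = 0 each.
If it is in box 5 (prior 1/8): the host has 7 equally likely choices, so probability 1/7; weight (1/8)·(1/7) = 1/56.
If it is in box 7 (prior 1/8): the host has no choice, probability 1; weight (1/8)·1 = 1/8.
The weights sum to 1/7.
So P(the gold coin in box 7 | the host opened box 1, box 2, box 3, box 4, box 6, and box 8) = (1/8) / (1/7) = 7/8.

7/8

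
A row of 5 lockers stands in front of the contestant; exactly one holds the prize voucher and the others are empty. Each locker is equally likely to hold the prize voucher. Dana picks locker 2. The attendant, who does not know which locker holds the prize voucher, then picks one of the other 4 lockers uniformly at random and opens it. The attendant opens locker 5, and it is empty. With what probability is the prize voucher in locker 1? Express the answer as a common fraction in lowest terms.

1/4

Apply Bayes' rule, conditioning on where the prize voucher actually is.
If it is in any of lockers 1, 2, 3, and 4 (prior 1/5 each): the attendant picks locker 5 with probability 1/4 regardless, and it is not the prize; weight (1/5)·(1/4) = 1/20 each.
If it is in locker 5 (prior 1/5): the attendant opened locker 5, so this case is ruled out; weight (1/5)·0 = 0.
The weights sum to 1/5.
So P(the prize voucher in locker 1 | the attendant opened locker 5) = (1/20) / (1/5) = 1/4.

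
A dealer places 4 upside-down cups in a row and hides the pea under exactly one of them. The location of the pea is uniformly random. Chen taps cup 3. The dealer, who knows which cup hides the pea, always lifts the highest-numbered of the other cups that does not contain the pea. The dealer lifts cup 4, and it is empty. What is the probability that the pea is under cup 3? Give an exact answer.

Consider each possible location of the pea in turn.
If it is under any of cups 1, 2, and 3 (prior 1/4 each): cup 4 is the highest-numbered option available, probability 1; weight (1/4)·1 = 1/4 each.
If it is under cup 4 (prior 1/4): the dealer opened cup 4, so this case is ruled out; weight (1/4)·0 = 0.
The weights sum to 3/4.
So P(the pea under cup 3 | the dealer opened cup 4) = (1/4) / (3/4) = 1/3.

1/3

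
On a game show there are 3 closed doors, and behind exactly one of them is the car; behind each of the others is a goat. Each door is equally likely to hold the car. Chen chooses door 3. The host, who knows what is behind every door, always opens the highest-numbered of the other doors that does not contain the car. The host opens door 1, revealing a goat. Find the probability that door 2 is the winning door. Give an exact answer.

1

Apply Bayes' rule, conditioning on where the car actually is.
If it is behind door 1 (prior 1/3): the host opened door 1, so this case is ruled out; weight (1/3)·0 = 0.
If it is behind door 2 (prior 1/3): door 1 is the highest-numbered option available, probability 1; weight (1/3)·1 = 1/3.
If it is behind door 3 (prior 1/3): the host would have opened door 2 instead, probability 0; weight (1/3)·0 = 0.
The weights sum to 1/3.
So P(the car behind door 2 | the host opened door 1) = (1/3) / (1/3) = 1.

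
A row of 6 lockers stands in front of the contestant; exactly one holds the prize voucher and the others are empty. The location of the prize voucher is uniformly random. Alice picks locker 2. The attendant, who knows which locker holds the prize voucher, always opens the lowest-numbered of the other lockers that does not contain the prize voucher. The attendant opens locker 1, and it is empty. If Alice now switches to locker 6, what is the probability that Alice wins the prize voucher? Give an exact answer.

1/5

Apply Bayes' rule, conditioning on where the prize voucher actually is.
If it is in locker 1 (prior 1/6): the attendant opened locker 1, so this case is ruled out; weight (1/6)·0 = 0.
If it is in any of lockers 2, 3, 4, 5, and 6 (prior 1/6 each): locker 1 is the lowest-numbered option available, probability 1; weight (1/6)·1 = 1/6 each.
The weights sum to 5/6.
So P(the prize voucher in locker 6 | the attendant opened locker 1) = (1/6) / (5/6) = 1/5.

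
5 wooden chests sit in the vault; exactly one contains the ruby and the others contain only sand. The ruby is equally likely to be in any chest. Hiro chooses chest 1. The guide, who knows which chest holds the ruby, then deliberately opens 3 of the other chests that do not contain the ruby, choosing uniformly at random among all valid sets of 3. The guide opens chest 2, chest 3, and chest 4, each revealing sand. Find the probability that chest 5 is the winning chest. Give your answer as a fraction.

4/5

Condition on the true location of the ruby.
If it is in chest 1 (prior 1/5): the guide has 4 equally likely choices, so probability 1/4; weight (1/5)·(1/4) = 1/20.
If it is in any of chests 2, 3, and 4 (prior 1/5 each): that chest was opened and seen not to hold the prize — ruled out; weight (1/5)·0 = 0 each.
If it is in chest 5 (prior 1/5): the guide has no choice, probability 1; weight (1/5)·1 = 1/5.
The weights sum to 1/4.
So P(the ruby in chest 5 | the guide opened chest 2, chest 3, and chest 4) = (1/5) / (1/4) = 4/5.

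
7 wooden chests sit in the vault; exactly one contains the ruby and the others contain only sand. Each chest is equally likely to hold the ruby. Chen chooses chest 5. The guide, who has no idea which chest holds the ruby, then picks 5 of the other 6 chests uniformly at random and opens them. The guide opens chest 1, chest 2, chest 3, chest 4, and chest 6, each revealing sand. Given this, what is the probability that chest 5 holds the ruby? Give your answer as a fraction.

Condition on the true location of the ruby.
If it is in any of chests 1, 2, 3, 4, and 6 (prior 1/7 each): that chest was opened and seen not to hold the prize — ruled out; weight (1/7)·0 = 0 each.
If it is in either of chests 5 and 7 (prior 1/7 each): the guide picks exactly this set with probability 1/6 regardless, and none is the prize; weight (1/7)·(1/6) = 1/42 each.
The weights sum to 1/21.
So P(the ruby in chest 5 | the guide opened chest 1, chest 2, chest 3, chest 4, and chest 6) = (1/42) / (1/21) = 1/2.

1/2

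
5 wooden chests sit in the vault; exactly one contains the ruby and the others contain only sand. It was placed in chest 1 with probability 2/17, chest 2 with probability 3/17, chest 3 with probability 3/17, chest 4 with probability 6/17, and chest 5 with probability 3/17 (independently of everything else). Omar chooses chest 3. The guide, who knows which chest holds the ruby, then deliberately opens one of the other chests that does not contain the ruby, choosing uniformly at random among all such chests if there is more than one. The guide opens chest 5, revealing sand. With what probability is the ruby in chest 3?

Consider each possible location of the ruby in turn.
If it is in chest 1 (prior 2/17): the guide has 3 equally likely choices, so probability 1/3; weight (2/17)·(1/3) = 2/51.
If it is in chest 2 (prior 3/17): the guide has 3 equally likely choices, so probability 1/3; weight (3/17)·(1/3) = 1/17.
If it is in chest 3 (prior 3/17): the guide has 4 equally likely choices, so probability 1/4; weight (3/17)·(1/4) = 3/68.
If it is in chest 4 (prior 6/17): the guide has 3 equally likely choices, so probability 1/3; weight (6/17)·(1/3) = 2/17.
If it is in chest 5 (prior 3/17): the guide opened chest 5, so this case is ruled out; weight (3/17)·0 = 0.
The weights sum to 53/204.
So P(the ruby in chest 3 | the guide opened chest 5) = (3/68) / (53/204) = 9/53.

9/53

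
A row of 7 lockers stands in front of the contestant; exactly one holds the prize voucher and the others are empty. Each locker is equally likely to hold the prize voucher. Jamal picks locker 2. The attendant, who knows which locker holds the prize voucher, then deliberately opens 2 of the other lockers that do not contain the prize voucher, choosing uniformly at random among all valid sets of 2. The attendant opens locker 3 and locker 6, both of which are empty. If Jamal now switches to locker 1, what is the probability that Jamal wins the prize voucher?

3/14

Condition on the true location of the prize voucher.
If it is in any of lockers 1, 4, 5, and 7 (prior 1/7 each): the attendant has 10 equally likely choices, so probability 1/10; weight (1/7)·(1/10) = 1/70 each.
If it is in locker 2 (prior 1/7): the attendant has 15 equally likely choices, so probability 1/15; weight (1/7)·(1/15) = 1/105.
If it is in either of lockers 3 and 6 (prior 1/7 each): that locker was opened and seen not to hold the prize — ruled out; weight (1/7)·0 = 0 each.
The weights sum to 1/15.
So P(the prize voucher in locker 1 | the attendant opened locker 3 and locker 6) = (1/70) / (1/15) = 3/14.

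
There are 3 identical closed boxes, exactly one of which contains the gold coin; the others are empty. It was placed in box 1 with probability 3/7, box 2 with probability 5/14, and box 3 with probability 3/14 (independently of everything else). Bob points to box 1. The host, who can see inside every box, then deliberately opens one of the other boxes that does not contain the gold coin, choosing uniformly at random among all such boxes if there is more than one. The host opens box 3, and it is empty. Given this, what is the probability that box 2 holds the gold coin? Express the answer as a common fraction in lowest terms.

5/8

Apply Bayes' rule, conditioning on where the gold coin actually is.
If it is in box 1 (prior 3/7): the host has 2 equally likely choices, so probability 1/2; weight (3/7)·(1/2) = 3/14.
If it is in box 2 (prior 5/14): the host has no choice, probability 1; weight (5/14)·1 = 5/14.
If it is in box 3 (prior 3/14): the host opened box 3, so this case is ruled out; weight (3/14)·0 = 0.
The weights sum to 4/7.
So P(the gold coin in box 2 | the host opened box 3) = (5/14) / (4/7) = 5/8.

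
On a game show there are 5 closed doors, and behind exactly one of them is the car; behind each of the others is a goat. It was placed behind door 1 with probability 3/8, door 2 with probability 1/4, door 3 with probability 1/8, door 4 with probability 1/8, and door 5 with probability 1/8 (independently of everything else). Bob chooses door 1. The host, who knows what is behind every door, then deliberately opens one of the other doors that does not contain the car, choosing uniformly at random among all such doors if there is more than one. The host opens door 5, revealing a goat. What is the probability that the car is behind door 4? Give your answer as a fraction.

Apply Bayes' rule, conditioning on where the car actually is.
If it is behind door 1 (prior 3/8): the host has 4 equally likely choices, so probability 1/4; weight (3/8)·(1/4) = 3/32.
If it is behind door 2 (prior 1/4): the host has 3 equally likely choices, so probability 1/3; weight (1/4)·(1/3) = 1/12.
If it is behind either of doors 3 and 4 (prior 1/8 each): the host has 3 equally likely choices, so probability 1/3; weight (1/8)·(1/3) = 1/24 each.
If it is behind door 5 (prior 1/8): the host opened door 5, so this case is ruled out; weight (1/8)·0 = 0.
The weights sum to 25/96.
So P(the car behind door 4 | the host opened door 5) = (1/24) / (25/96) = 4/25.

4/25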